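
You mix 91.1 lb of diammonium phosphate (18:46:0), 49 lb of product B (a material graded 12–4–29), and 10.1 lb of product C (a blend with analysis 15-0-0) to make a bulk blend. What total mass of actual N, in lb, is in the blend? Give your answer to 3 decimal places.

23.793 lb N

N mass = 18%×91.1 + 12%×49 + 15%×10.1 = 23.793 lb.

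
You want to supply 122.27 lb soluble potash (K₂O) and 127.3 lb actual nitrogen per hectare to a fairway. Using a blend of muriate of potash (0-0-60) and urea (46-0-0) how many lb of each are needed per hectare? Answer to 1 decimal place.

203.8 lb muriate of potash, 276.7 lb urea

Per-hectare balance (a = muriate of potash, b = urea):
K₂O: 0.6·a + 0·b = 122.27
N: 0·a + 0.46·b = 127.3
Solving simultaneously: a = 203.783, b = 276.739.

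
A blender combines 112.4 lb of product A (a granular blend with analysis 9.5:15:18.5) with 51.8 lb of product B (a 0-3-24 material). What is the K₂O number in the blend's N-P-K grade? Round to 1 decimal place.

20.2% K₂O

Total mass = 112.4 + 51.8 = 164.2 lb.
K₂O mass = 18.5%×112.4 + 24%×51.8 = 33.226 lb.
% K₂O = 33.226 / 164.2 = 20.2351%.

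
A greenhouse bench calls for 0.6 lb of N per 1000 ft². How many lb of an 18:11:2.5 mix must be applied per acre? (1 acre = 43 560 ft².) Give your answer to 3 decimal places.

145.200 lb of product per acre

Product per 1000 ft² = 0.6 / 18% = 3.33333 lb.
Convert to per acre: 3.33333 × 43.56 = 145.2 lb.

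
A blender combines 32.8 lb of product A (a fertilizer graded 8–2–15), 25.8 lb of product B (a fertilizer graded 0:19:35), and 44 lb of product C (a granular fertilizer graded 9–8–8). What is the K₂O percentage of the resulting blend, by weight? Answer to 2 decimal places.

Total mass = 32.8 + 25.8 + 44 = 102.6 lb.
K₂O mass = 15%×32.8 + 35%×25.8 + 8%×44 = 17.47 lb.
% K₂O = 17.47 / 102.6 = 17.0273%.

17.03% K₂O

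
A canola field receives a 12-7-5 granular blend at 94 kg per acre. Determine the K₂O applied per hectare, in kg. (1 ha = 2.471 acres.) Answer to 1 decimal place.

11.6 kg K₂O per hectare

K₂O per acre = 94 × 5% = 4.7 kg.
Convert to per hectare: 4.7 × 2.471 = 11.6137 kg.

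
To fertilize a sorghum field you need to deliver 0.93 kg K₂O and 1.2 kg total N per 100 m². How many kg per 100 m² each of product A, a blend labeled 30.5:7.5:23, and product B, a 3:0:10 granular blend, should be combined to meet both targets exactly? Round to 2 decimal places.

With a, b = kg per 100 m² of product A and product B:
K₂O: 0.23·a + 0.1·b = 0.93
N: 0.305·a + 0.03·b = 1.2
From row1: a = (0.93 − 0.1·b) / 0.23.
Into row2: 0.305·(0.93 − 0.1·b)/0.23 + 0.03·b = 1.2 → b = 0.324153, a = 3.90254.

3.90 kg product A, 0.32 kg product B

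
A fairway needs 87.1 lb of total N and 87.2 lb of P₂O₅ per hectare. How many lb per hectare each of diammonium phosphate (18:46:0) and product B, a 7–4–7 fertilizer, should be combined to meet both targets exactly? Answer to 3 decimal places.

Let a = lb of diammonium phosphate, b = lb of product B (per hectare).
N: 0.18·a + 0.07·b = 87.1
P₂O₅: 0.46·a + 0.04·b = 87.2
Eliminate b: (row1) − 0.07/0.04·(row2) → -0.625·a = -65.5, so a = 104.8.
Then b = (87.2 − 0.46·104.8) / 0.04 = 974.8.

104.800 lb diammonium phosphate, 974.800 lb product B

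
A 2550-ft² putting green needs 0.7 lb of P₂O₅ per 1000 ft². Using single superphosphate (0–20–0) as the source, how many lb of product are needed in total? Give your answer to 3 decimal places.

8.925 lb

Product per 1000 ft² = 0.7 / 20% = 3.5 lb.
Total product = 3.5 × 2550 / 1000 = 8.925 lb.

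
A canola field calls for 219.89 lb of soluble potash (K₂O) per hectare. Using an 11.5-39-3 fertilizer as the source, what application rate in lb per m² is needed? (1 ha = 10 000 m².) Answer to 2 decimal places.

0.73 lb of product per sq m

Product per hectare = 219.89 / 3% = 7329.67 lb.
Convert to per m²: 7329.67 × 0.0001 = 0.732967 lb.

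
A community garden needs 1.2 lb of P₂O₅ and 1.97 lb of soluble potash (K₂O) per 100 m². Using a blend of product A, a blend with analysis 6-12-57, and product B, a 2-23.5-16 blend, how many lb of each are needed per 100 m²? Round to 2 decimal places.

Let a = lb of product A, b = lb of product B (per 100 m²).
P₂O₅: 0.12·a + 0.235·b = 1.2
K₂O: 0.57·a + 0.16·b = 1.97
Eliminate b: (row1) − 0.235/0.16·(row2) → -0.717187·a = -1.69344, so a = 2.36122.
Then b = (1.97 − 0.57·2.36122) / 0.16 = 3.90065.

2.36 lb product A, 3.90 lb product B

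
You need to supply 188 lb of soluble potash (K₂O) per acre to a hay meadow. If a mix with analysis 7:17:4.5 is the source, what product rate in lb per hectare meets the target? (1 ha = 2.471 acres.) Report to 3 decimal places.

10323.289 lb of product per hectare

Product per acre = 188 / 4.5% = 4177.78 lb.
Convert to per hectare: 4177.78 × 2.471 = 10323.2889 lb.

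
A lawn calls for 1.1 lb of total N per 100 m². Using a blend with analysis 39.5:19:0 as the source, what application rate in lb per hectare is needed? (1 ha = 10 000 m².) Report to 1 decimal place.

Product per 100 m² = 1.1 / 39.5% = 2.78481 lb.
Convert to per hectare: 2.78481 × 100 = 278.481 lb.

278.5 lb of product per hectare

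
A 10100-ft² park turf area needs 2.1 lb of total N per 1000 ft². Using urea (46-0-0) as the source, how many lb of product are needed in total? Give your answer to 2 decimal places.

Product per 1000 ft² = 2.1 / 46% = 4.56522 lb.
Total product = 4.56522 × 10100 / 1000 = 46.1087 lb.

46.11 lb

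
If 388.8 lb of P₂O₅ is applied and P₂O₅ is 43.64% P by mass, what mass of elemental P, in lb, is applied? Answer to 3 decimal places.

P = 388.8 × 0.4364 = 169.6723 lb.

169.672 lb P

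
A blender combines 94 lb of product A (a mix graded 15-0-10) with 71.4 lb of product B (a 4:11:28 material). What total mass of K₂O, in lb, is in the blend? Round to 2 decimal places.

29.39 lb K₂O

K₂O mass = 10%×94 + 28%×71.4 = 29.392 lb.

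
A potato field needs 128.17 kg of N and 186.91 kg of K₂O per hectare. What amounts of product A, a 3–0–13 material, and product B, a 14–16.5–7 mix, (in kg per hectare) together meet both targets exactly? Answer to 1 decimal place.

1068.0 kg product A, 686.6 kg product B

With a, b = kg per hectare of product A and product B:
N: 0.03·a + 0.14·b = 128.17
K₂O: 0.13·a + 0.07·b = 186.91
Eliminate b: (row1) − 0.14/0.07·(row2) → -0.23·a = -245.65, so a = 1068.04.
Then b = (186.91 − 0.13·1068.04) / 0.07 = 686.634.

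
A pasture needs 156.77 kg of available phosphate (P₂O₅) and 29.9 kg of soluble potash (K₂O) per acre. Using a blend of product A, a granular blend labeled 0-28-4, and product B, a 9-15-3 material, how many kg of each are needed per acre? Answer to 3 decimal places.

90.875 kg product A, 875.500 kg product B

Per-acre balance (a = product A, b = product B):
P₂O₅: 0.28·a + 0.15·b = 156.77
K₂O: 0.04·a + 0.03·b = 29.9
Solving simultaneously: a = 90.875, b = 875.5.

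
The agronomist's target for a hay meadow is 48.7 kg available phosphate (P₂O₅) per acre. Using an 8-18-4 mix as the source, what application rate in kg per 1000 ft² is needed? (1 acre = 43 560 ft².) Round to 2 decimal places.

Product per acre = 48.7 / 18% = 270.556 kg.
Convert to per 1000 ft²: 270.556 × 0.0229568 = 6.2111 kg.

6.21 kg of product per thousand sq ft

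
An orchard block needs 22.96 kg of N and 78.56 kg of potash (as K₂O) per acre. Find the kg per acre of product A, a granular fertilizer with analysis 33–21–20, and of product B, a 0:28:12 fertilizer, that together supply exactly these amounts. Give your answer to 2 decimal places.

69.58 kg product A, 538.71 kg product B

Let a = kg of product A, b = kg of product B (per acre).
N: 0.33·a + 0·b = 22.96
K₂O: 0.2·a + 0.12·b = 78.56
From row1: a = (22.96 − 0·b) / 0.33.
Into row2: 0.2·(22.96 − 0·b)/0.33 + 0.12·b = 78.56 → b = 538.707, a = 69.5758.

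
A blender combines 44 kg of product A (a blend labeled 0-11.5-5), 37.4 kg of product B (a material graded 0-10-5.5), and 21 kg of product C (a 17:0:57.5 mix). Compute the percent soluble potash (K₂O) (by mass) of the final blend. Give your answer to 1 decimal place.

Total mass = 44 + 37.4 + 21 = 102.4 kg.
K₂O mass = 5%×44 + 5.5%×37.4 + 57.5%×21 = 16.332 kg.
% K₂O = 16.332 / 102.4 = 15.9492%.

15.9% K₂O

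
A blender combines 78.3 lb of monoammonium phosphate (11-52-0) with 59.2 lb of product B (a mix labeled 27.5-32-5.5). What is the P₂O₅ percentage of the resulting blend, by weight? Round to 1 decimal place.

43.4% P₂O₅

Total mass = 78.3 + 59.2 = 137.5 lb.
P₂O₅ mass = 52%×78.3 + 32%×59.2 = 59.66 lb.
% P₂O₅ = 59.66 / 137.5 = 43.3891%.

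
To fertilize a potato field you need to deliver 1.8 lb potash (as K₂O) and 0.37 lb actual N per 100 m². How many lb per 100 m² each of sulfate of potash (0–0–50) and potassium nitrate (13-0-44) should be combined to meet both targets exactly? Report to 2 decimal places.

1.10 lb sulfate of potash, 2.85 lb potassium nitrate

With a, b = lb per 100 m² of sulfate of potash and potassium nitrate:
K₂O: 0.5·a + 0.44·b = 1.8
N: 0·a + 0.13·b = 0.37
Solving simultaneously: a = 1.09538, b = 2.84615.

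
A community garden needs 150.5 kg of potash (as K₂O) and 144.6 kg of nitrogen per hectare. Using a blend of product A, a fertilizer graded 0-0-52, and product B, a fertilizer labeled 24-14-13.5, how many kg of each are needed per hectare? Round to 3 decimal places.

With a, b = kg per hectare of product A and product B:
K₂O: 0.52·a + 0.135·b = 150.5
N: 0·a + 0.24·b = 144.6
Solving simultaneously: a = 133.0048, b = 602.5.

133.005 kg product A, 602.500 kg product B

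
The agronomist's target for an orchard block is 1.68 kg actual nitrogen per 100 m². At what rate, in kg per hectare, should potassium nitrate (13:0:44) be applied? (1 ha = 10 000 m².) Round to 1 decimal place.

Product per 100 m² = 1.68 / 13% = 12.9231 kg.
Convert to per hectare: 12.9231 × 100 = 1292.31 kg.

1292.3 kg of product per hectare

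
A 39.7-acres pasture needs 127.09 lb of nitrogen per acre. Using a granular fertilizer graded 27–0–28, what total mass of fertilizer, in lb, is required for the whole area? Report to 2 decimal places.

18686.94 lb

Product per acre = 127.09 / 27% = 470.704 lb.
Total product = 470.704 × 39.7 = 18686.937 lb.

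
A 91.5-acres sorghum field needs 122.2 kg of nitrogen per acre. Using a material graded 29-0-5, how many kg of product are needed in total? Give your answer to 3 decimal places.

Product per acre = 122.2 / 29% = 421.379 kg.
Total product = 421.379 × 91.5 = 38556.2069 kg.

38556.207 kg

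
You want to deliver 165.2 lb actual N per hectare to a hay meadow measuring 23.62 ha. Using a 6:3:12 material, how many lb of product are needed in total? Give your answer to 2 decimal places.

Product per hectare = 165.2 / 6% = 2753.33 lb.
Total product = 2753.33 × 23.62 = 65033.733 lb.

65033.73 lb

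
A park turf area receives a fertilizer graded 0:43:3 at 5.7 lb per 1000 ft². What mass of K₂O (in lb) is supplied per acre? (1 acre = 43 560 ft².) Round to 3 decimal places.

7.449 lb K₂O per acre

K₂O per 1000 ft² = 5.7 × 3% = 0.171 lb.
Convert to per acre: 0.171 × 43.56 = 7.44876 lb.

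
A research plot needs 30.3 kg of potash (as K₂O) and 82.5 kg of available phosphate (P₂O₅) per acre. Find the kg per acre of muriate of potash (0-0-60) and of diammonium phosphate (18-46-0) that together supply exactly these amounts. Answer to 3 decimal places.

50.500 kg muriate of potash, 179.348 kg diammonium phosphate

With a, b = kg per acre of muriate of potash and diammonium phosphate:
K₂O: 0.6·a + 0·b = 30.3
P₂O₅: 0·a + 0.46·b = 82.5
Solving simultaneously: a = 50.5, b = 179.3478.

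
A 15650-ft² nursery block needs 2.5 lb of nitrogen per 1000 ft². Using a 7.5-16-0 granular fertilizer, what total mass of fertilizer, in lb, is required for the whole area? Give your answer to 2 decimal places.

521.67 lb

Product per 1000 ft² = 2.5 / 7.5% = 33.3333 lb.
Total product = 33.3333 × 15650 / 1000 = 521.667 lb.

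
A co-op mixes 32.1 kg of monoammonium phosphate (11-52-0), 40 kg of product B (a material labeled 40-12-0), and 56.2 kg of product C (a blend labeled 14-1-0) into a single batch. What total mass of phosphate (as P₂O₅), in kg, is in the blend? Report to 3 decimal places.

22.054 kg P₂O₅

P₂O₅ mass = 52%×32.1 + 12%×40 + 1%×56.2 = 22.054 kg.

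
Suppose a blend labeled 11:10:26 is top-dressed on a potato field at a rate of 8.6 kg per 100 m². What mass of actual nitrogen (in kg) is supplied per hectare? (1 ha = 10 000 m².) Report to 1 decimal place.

nitrogen per 100 m² = 8.6 × 11% = 0.946 kg.
Convert to per hectare: 0.946 × 100 = 94.6 kg.

94.6 kg N per hectare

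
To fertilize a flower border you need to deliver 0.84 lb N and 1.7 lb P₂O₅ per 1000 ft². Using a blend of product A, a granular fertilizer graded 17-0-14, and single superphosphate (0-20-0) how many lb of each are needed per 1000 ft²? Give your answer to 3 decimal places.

4.941 lb product A, 8.500 lb single superphosphate

Let a = lb of product A, b = lb of single superphosphate (per 1000 ft²).
N: 0.17·a + 0·b = 0.84
P₂O₅: 0·a + 0.2·b = 1.7
Solving simultaneously: a = 4.94118, b = 8.5.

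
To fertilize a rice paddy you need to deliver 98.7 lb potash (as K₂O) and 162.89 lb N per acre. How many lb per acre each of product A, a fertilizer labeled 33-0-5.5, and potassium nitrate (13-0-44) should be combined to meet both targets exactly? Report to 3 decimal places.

With a, b = lb per acre of product A and potassium nitrate:
K₂O: 0.055·a + 0.44·b = 98.7
N: 0.33·a + 0.13·b = 162.89
Solving simultaneously: a = 426.2267, b = 171.0398.

426.227 lb product A, 171.040 lb potassium nitrate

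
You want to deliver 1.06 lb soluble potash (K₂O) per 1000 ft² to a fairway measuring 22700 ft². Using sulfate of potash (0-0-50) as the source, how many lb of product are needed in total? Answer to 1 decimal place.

Product per 1000 ft² = 1.06 / 50% = 2.12 lb.
Total product = 2.12 × 22700 / 1000 = 48.124 lb.

48.1 lb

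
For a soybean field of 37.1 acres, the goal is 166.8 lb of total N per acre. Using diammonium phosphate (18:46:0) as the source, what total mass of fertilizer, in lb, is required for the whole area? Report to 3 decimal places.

34379.333 lb

Product per acre = 166.8 / 18% = 926.667 lb.
Total product = 926.667 × 37.1 = 34379.3333 lb.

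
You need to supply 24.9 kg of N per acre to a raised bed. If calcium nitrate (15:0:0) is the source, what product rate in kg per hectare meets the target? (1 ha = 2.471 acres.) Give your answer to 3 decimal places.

Product per acre = 24.9 / 15% = 166 kg.
Convert to per hectare: 166 × 2.471 = 410.186 kg.

410.186 kg of product per hectare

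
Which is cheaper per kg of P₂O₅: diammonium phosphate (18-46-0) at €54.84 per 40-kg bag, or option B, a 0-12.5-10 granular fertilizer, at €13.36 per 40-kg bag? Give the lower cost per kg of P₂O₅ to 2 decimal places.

diammonium phosphate: P₂O₅ per bag = 40 × 46% = 18.4 kg; cost = 54.84 / 18.4 = €2.9804/kg P₂O₅.
option B: P₂O₅ per bag = 40 × 12.5% = 5 kg; cost = 13.36 / 5 = €2.6720/kg P₂O₅.
option B is cheaper.

€2.67 per kg P₂O₅ (option B)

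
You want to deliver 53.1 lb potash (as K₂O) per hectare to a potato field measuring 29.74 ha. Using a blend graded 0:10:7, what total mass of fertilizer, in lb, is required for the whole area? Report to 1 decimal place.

22559.9 lb

Product per hectare = 53.1 / 7% = 758.571 lb.
Total product = 758.571 × 29.74 = 22559.91 lb.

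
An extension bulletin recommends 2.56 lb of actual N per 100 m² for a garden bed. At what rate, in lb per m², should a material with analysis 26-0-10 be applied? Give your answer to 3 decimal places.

0.098 lb of product per sq m

Product per 100 m² = 2.56 / 26% = 9.84615 lb.
Convert to per m²: 9.84615 × 0.01 = 0.0984615 lb.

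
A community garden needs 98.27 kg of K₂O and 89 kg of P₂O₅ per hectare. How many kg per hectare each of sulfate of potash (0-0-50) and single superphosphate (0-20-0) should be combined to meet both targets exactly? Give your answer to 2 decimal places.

196.54 kg sulfate of potash, 445.00 kg single superphosphate

Per-hectare balance (a = sulfate of potash, b = single superphosphate):
K₂O: 0.5·a + 0·b = 98.27
P₂O₅: 0·a + 0.2·b = 89
Solving simultaneously: a = 196.54, b = 445.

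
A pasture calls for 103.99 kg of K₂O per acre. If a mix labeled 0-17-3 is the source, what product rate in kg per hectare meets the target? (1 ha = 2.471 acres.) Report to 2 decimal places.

8565.31 kg of product per hectare

Product per acre = 103.99 / 3% = 3466.33 kg.
Convert to per hectare: 3466.33 × 2.471 = 8565.3097 kg.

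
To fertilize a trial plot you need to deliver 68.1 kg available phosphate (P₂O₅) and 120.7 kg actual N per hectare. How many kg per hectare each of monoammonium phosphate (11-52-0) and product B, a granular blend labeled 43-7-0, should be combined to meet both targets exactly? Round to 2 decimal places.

96.50 kg monoammonium phosphate, 256.01 kg product B

Let a = kg of monoammonium phosphate, b = kg of product B (per hectare).
P₂O₅: 0.52·a + 0.07·b = 68.1
N: 0.11·a + 0.43·b = 120.7
From row1: a = (68.1 − 0.07·b) / 0.52.
Into row2: 0.11·(68.1 − 0.07·b)/0.52 + 0.43·b = 120.7 → b = 256.012, a = 96.4984.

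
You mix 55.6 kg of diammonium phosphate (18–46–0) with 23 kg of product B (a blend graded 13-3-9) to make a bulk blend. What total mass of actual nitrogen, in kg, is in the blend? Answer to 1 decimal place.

N mass = 18%×55.6 + 13%×23 = 12.998 kg.

13.0 kg N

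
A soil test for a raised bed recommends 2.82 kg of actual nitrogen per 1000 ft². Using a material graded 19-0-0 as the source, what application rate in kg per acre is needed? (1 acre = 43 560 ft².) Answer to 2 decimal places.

Product per 1000 ft² = 2.82 / 19% = 14.8421 kg.
Convert to per acre: 14.8421 × 43.56 = 646.522 kg.

646.52 kg of product per acre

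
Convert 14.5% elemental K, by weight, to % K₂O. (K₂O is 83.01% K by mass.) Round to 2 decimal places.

17.47% K₂O

%K₂O = 14.5 / 0.8301 = 17.4678%.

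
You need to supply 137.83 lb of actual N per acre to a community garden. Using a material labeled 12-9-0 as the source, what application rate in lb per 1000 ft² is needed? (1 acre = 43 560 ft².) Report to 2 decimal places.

Product per acre = 137.83 / 12% = 1148.58 lb.
Convert to per 1000 ft²: 1148.58 × 0.0229568 = 26.3678 lb.

26.37 lb of product per thousand sq ft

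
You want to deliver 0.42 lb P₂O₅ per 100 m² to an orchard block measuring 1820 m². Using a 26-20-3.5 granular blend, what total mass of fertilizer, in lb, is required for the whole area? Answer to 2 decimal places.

38.22 lb

Product per 100 m² = 0.42 / 20% = 2.1 lb.
Total product = 2.1 × 1820 / 100 = 38.22 lb.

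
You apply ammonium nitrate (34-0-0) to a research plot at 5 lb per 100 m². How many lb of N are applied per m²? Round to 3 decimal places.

0.017 lb N per sq m

nitrogen per 100 m² = 5 × 34% = 1.7 lb.
Convert to per m²: 1.7 × 0.01 = 0.017 lb.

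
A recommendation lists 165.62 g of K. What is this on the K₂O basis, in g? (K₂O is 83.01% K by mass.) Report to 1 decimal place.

K₂O = 165.62 / 0.8301 = 199.518 g.

199.5 g K₂O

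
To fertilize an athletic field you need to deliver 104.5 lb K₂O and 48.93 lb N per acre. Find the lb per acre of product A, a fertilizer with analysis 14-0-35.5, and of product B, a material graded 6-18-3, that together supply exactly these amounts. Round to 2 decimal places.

280.82 lb product A, 160.24 lb product B

Per-acre balance (a = product A, b = product B):
K₂O: 0.355·a + 0.03·b = 104.5
N: 0.14·a + 0.06·b = 48.93
Solving simultaneously: a = 280.8246, b = 160.243.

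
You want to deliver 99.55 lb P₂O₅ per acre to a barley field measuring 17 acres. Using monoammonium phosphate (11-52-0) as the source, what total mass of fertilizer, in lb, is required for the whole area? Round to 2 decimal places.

3254.52 lb

Product per acre = 99.55 / 52% = 191.442 lb.
Total product = 191.442 × 17 = 3254.519 lb.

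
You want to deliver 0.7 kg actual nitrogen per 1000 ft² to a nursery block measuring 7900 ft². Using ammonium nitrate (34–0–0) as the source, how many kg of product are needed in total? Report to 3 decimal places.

16.265 kg

Product per 1000 ft² = 0.7 / 34% = 2.05882 kg.
Total product = 2.05882 × 7900 / 1000 = 16.2647 kg.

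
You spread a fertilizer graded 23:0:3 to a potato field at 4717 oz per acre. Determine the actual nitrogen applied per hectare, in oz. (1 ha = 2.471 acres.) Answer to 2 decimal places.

nitrogen per acre = 4717 × 23% = 1084.91 oz.
Convert to per hectare: 1084.91 × 2.471 = 2680.813 oz.

2680.81 oz N per hectare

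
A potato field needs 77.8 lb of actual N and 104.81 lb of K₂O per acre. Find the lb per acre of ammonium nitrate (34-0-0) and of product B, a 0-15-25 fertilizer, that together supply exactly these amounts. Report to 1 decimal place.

228.8 lb ammonium nitrate, 419.2 lb product B

Per-acre balance (a = ammonium nitrate, b = product B):
N: 0.34·a + 0·b = 77.8
K₂O: 0·a + 0.25·b = 104.81
Solving simultaneously: a = 228.824, b = 419.24.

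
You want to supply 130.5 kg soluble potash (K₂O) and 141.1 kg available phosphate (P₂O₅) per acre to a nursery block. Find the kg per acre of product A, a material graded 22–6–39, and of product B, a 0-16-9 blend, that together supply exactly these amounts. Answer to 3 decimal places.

With a, b = kg per acre of product A and product B:
K₂O: 0.39·a + 0.09·b = 130.5
P₂O₅: 0.06·a + 0.16·b = 141.1
Eliminate a: (row1) − 0.39/0.06·(row2) → -0.95·b = -786.65, so b = 828.0526.
Back-substitute: a = (130.5 − 0.09·828.0526) / 0.39 = 143.5263.

143.526 kg product A, 828.053 kg product B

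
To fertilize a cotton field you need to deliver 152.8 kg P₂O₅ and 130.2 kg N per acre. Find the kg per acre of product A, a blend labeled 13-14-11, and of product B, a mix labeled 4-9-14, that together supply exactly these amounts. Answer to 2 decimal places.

Per-acre balance (a = product A, b = product B):
P₂O₅: 0.14·a + 0.09·b = 152.8
N: 0.13·a + 0.04·b = 130.2
Eliminate a: (row1) − 0.14/0.13·(row2) → 0.0469231·b = 12.5846, so b = 268.197.
Back-substitute: a = (152.8 − 0.09·268.197) / 0.14 = 919.016.

919.02 kg product A, 268.20 kg product B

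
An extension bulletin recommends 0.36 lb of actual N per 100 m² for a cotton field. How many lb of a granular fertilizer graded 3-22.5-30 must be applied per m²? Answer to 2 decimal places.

0.12 lb of product per sq m

Product per 100 m² = 0.36 / 3% = 12 lb.
Convert to per m²: 12 × 0.01 = 0.12 lb.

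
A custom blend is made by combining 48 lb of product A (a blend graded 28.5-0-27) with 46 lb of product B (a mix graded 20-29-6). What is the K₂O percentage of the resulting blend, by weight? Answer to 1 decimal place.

16.7% K₂O

Total mass = 48 + 46 = 94 lb.
K₂O mass = 27%×48 + 6%×46 = 15.72 lb.
% K₂O = 15.72 / 94 = 16.7234%.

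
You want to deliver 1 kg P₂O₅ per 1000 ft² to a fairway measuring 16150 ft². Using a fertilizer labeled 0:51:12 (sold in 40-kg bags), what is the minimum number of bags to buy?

1 bags

Product per 1000 ft² = 1 / 51% = 1.96078 kg.
Total product = 1.96078 × 16150 / 1000 = 31.6667 kg.
Bags = ⌈31.6667 / 40⌉ = 1.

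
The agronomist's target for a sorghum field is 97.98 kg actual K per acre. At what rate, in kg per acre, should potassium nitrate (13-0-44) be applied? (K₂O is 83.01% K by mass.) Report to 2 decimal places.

268.26 kg of product per acre

As K₂O: 97.98 / 0.8301 = 118.034 kg per acre.
Product per acre = 118.034 / 44% = 268.259 kg.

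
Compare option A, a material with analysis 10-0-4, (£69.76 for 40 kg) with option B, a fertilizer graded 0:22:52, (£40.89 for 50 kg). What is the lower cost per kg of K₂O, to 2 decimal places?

£1.57 per kg K₂O (option B)

option A: K₂O per bag = 40 × 4% = 1.6 kg; cost = 69.76 / 1.6 = £43.6000/kg K₂O.
option B: K₂O per bag = 50 × 52% = 26 kg; cost = 40.89 / 26 = £1.5727/kg K₂O.
option B is cheaper.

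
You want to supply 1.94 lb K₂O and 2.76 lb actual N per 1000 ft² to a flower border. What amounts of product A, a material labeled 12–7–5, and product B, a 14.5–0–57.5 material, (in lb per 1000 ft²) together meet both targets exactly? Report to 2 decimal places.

With a, b = lb per 1000 ft² of product A and product B:
K₂O: 0.05·a + 0.575·b = 1.94
N: 0.12·a + 0.145·b = 2.76
Eliminate a: (row1) − 0.05/0.12·(row2) → 0.514583·b = 0.79, so b = 1.53522.
Back-substitute: a = (1.94 − 0.575·1.53522) / 0.05 = 21.1449.

21.14 lb product A, 1.54 lb product B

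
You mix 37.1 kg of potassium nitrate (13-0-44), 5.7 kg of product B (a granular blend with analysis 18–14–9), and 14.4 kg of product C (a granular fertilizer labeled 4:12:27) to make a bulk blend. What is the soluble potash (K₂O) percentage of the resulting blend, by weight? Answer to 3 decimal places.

36.233% K₂O

Total mass = 37.1 + 5.7 + 14.4 = 57.2 kg.
K₂O mass = 44%×37.1 + 9%×5.7 + 27%×14.4 = 20.725 kg.
% K₂O = 20.725 / 57.2 = 36.2325%.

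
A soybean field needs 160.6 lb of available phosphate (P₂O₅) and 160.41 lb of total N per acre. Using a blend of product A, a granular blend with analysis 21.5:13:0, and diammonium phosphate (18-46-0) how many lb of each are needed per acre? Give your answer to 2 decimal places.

594.45 lb product A, 181.14 lb diammonium phosphate

Let a = lb of product A, b = lb of diammonium phosphate (per acre).
P₂O₅: 0.13·a + 0.46·b = 160.6
N: 0.215·a + 0.18·b = 160.41
Eliminate b: (row1) − 0.46/0.18·(row2) → -0.419444·a = -249.337, so a = 594.445.
Then b = (160.41 − 0.215·594.445) / 0.18 = 181.135.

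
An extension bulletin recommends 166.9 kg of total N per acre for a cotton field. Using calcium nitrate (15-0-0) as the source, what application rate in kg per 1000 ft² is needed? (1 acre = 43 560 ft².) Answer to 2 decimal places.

25.54 kg of product per thousand sq ft

Product per acre = 166.9 / 15% = 1112.67 kg.
Convert to per 1000 ft²: 1112.67 × 0.0229568 = 25.5433 kg.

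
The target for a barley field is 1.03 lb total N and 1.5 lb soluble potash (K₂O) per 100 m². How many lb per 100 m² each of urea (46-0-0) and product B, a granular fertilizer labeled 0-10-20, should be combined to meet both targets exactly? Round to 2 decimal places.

With a, b = lb per 100 m² of urea and product B:
N: 0.46·a + 0·b = 1.03
K₂O: 0·a + 0.2·b = 1.5
Solving simultaneously: a = 2.23913, b = 7.5.

2.24 lb urea, 7.50 lb product B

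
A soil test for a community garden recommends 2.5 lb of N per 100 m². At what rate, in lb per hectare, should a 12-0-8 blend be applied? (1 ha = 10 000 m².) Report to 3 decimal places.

2083.333 lb of product per hectare

Product per 100 m² = 2.5 / 12% = 20.8333 lb.
Convert to per hectare: 20.8333 × 100 = 2083.3333 lb.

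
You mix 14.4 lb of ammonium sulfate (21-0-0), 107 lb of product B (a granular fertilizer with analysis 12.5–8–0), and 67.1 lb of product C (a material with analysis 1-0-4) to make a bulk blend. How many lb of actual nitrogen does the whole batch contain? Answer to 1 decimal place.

N mass = 21%×14.4 + 12.5%×107 + 1%×67.1 = 17.07 lb.

17.1 lb N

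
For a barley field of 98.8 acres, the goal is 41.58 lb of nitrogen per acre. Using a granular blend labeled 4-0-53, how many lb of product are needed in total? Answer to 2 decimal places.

Product per acre = 41.58 / 4% = 1039.5 lb.
Total product = 1039.5 × 98.8 = 102702.6 lb.

102702.60 lb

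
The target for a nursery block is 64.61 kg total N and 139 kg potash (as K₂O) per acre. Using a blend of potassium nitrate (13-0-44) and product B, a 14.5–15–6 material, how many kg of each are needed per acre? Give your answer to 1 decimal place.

290.7 kg potassium nitrate, 185.0 kg product B

Per-acre balance (a = potassium nitrate, b = product B):
N: 0.13·a + 0.145·b = 64.61
K₂O: 0.44·a + 0.06·b = 139
Eliminate b: (row1) − 0.145/0.06·(row2) → -0.933333·a = -271.307, so a = 290.686.
Then b = (139 − 0.44·290.686) / 0.06 = 184.971.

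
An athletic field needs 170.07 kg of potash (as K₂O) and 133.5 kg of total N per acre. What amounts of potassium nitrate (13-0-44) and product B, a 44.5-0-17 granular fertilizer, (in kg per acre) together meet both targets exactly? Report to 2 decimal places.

With a, b = kg per acre of potassium nitrate and product B:
K₂O: 0.44·a + 0.17·b = 170.07
N: 0.13·a + 0.445·b = 133.5
From row1: a = (170.07 − 0.17·b) / 0.44.
Into row2: 0.13·(170.07 − 0.17·b)/0.44 + 0.445·b = 133.5 → b = 210.886, a = 305.044.

305.04 kg potassium nitrate, 210.89 kg product B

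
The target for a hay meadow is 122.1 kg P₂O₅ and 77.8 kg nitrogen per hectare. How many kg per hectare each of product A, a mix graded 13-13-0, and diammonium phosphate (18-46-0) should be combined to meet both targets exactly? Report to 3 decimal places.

Let a = kg of product A, b = kg of diammonium phosphate (per hectare).
P₂O₅: 0.13·a + 0.46·b = 122.1
N: 0.13·a + 0.18·b = 77.8
From row1: a = (122.1 − 0.46·b) / 0.13.
Into row2: 0.13·(122.1 − 0.46·b)/0.13 + 0.18·b = 77.8 → b = 158.2143, a = 379.3956.

379.396 kg product A, 158.214 kg diammonium phosphate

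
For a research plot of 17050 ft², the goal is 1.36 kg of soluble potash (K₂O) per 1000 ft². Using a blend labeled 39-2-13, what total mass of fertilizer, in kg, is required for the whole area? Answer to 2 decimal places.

178.37 kg

Product per 1000 ft² = 1.36 / 13% = 10.4615 kg.
Total product = 10.4615 × 17050 / 1000 = 178.369 kg.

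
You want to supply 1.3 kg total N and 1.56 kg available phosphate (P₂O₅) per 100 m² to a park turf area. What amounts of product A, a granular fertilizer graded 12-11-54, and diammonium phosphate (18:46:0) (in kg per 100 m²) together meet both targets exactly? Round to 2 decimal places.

8.96 kg product A, 1.25 kg diammonium phosphate

Per-100 m² balance (a = product A, b = diammonium phosphate):
N: 0.12·a + 0.18·b = 1.3
P₂O₅: 0.11·a + 0.46·b = 1.56
Eliminate a: (row1) − 0.12/0.11·(row2) → -0.321818·b = -0.401818, so b = 1.24859.
Back-substitute: a = (1.3 − 0.18·1.24859) / 0.12 = 8.96045.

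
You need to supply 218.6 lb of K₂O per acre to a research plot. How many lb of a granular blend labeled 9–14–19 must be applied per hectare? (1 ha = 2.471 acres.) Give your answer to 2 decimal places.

2842.95 lb of product per hectare

Product per acre = 218.6 / 19% = 1150.53 lb.
Convert to per hectare: 1150.53 × 2.471 = 2842.951 lb.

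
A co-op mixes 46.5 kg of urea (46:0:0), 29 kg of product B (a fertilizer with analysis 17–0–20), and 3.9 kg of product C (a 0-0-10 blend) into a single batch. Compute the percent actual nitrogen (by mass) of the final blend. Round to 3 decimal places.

Total mass = 46.5 + 29 + 3.9 = 79.4 kg.
N mass = 46%×46.5 + 17%×29 + 0%×3.9 = 26.32 kg.
% N = 26.32 / 79.4 = 33.1486%.

33.149% N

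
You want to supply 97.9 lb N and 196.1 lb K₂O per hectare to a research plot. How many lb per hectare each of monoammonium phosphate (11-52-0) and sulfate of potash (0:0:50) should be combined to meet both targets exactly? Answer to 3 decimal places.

Per-hectare balance (a = monoammonium phosphate, b = sulfate of potash):
N: 0.11·a + 0·b = 97.9
K₂O: 0·a + 0.5·b = 196.1
Solving simultaneously: a = 890, b = 392.2.

890.000 lb monoammonium phosphate, 392.200 lb sulfate of potash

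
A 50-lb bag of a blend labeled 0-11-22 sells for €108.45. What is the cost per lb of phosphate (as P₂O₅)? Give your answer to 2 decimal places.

€19.72 per lb P₂O₅

P₂O₅ in bag = 50 × 11% = 5.5 lb.
Cost per lb P₂O₅ = €108.45 / 5.5 = €19.7182.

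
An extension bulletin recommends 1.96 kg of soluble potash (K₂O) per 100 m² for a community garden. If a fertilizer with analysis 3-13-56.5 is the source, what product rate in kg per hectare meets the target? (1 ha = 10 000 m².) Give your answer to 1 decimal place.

346.9 kg of product per hectare

Product per 100 m² = 1.96 / 56.5% = 3.46903 kg.
Convert to per hectare: 3.46903 × 100 = 346.903 kg.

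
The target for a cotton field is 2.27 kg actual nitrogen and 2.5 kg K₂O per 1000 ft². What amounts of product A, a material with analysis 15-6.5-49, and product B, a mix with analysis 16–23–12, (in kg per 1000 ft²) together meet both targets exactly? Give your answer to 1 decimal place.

2.1 kg product A, 12.2 kg product B

Let a = kg of product A, b = kg of product B (per 1000 ft²).
N: 0.15·a + 0.16·b = 2.27
K₂O: 0.49·a + 0.12·b = 2.5
Solving simultaneously: a = 2.11258, b = 12.207.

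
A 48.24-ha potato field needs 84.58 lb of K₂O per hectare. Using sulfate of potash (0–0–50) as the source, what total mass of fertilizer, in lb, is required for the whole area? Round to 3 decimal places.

Product per hectare = 84.58 / 50% = 169.16 lb.
Total product = 169.16 × 48.24 = 8160.2784 lb.

8160.278 lb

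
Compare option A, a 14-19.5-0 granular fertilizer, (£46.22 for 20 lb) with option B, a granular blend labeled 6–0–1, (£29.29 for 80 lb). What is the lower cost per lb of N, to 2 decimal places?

option A: N per bag = 20 × 14% = 2.8 lb; cost = 46.22 / 2.8 = £16.5071/lb N.
option B: N per bag = 80 × 6% = 4.8 lb; cost = 29.29 / 4.8 = £6.1021/lb N.
option B is cheaper.

£6.10 per lb N (option B)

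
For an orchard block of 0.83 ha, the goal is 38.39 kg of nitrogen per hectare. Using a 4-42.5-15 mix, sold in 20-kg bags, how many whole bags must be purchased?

Product per hectare = 38.39 / 4% = 959.75 kg.
Total product = 959.75 × 0.83 = 796.592 kg.
Bags = ⌈796.592 / 20⌉ = 40.

40 bags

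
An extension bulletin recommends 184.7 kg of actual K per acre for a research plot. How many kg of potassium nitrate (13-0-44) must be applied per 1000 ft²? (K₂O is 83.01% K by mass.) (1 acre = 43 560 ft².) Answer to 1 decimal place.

As K₂O: 184.7 / 0.8301 = 222.503 kg per acre.
Product per acre = 222.503 / 44% = 505.689 kg.
Convert to per 1000 ft²: 505.689 × 0.0229568 = 11.609 kg.

11.6 kg of product per thousand sq ft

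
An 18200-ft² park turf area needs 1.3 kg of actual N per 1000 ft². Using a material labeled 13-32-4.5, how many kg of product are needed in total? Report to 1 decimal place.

Product per 1000 ft² = 1.3 / 13% = 10 kg.
Total product = 10 × 18200 / 1000 = 182 kg.

182.0 kg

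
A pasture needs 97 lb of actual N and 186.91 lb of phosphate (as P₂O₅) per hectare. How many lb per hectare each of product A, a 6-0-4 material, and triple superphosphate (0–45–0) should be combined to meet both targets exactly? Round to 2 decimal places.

With a, b = lb per hectare of product A and triple superphosphate:
N: 0.06·a + 0·b = 97
P₂O₅: 0·a + 0.45·b = 186.91
Solving simultaneously: a = 1616.667, b = 415.356.

1616.67 lb product A, 415.36 lb triple superphosphate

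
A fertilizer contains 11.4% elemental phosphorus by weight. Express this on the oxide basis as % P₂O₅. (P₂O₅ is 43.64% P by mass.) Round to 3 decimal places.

26.123% P₂O₅

%P₂O₅ = 11.4 / 0.4364 = 26.1228%.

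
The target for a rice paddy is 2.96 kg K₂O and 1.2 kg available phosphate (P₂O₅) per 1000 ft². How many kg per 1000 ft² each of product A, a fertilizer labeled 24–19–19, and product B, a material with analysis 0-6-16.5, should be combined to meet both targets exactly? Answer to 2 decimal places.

1.02 kg product A, 16.76 kg product B

Let a = kg of product A, b = kg of product B (per 1000 ft²).
K₂O: 0.19·a + 0.165·b = 2.96
P₂O₅: 0.19·a + 0.06·b = 1.2
Eliminate a: (row1) − 0.19/0.19·(row2) → 0.105·b = 1.76, so b = 16.7619.
Back-substitute: a = (2.96 − 0.165·16.7619) / 0.19 = 1.02256.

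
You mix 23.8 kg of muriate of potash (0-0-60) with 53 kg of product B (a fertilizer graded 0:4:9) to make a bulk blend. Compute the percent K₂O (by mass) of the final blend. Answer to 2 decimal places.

24.80% K₂O

Total mass = 23.8 + 53 = 76.8 kg.
K₂O mass = 60%×23.8 + 9%×53 = 19.05 kg.
% K₂O = 19.05 / 76.8 = 24.8047%.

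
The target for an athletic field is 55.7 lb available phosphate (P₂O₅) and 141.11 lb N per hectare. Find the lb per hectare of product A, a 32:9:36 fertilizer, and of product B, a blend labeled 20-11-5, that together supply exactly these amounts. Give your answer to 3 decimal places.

254.773 lb product A, 297.913 lb product B

Let a = lb of product A, b = lb of product B (per hectare).
P₂O₅: 0.09·a + 0.11·b = 55.7
N: 0.32·a + 0.2·b = 141.11
Solving simultaneously: a = 254.7733, b = 297.9128.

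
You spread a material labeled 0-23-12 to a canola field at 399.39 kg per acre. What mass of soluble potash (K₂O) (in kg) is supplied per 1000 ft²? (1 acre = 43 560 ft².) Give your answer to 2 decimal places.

K₂O per acre = 399.39 × 12% = 47.9268 kg.
Convert to per 1000 ft²: 47.9268 × 0.0229568 = 1.10025 kg.

1.10 kg K₂O per thousand sq ft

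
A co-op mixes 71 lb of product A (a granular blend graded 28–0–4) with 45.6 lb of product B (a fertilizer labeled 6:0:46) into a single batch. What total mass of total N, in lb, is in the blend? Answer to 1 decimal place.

N mass = 28%×71 + 6%×45.6 = 22.616 lb.

22.6 lb N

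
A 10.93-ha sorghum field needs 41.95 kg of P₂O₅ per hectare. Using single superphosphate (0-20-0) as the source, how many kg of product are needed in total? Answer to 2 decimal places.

Product per hectare = 41.95 / 20% = 209.75 kg.
Total product = 209.75 × 10.93 = 2292.568 kg.

2292.57 kg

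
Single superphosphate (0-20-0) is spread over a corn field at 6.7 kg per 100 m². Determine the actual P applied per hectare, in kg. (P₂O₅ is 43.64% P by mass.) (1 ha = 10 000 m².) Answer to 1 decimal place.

P₂O₅ per 100 m² = 6.7 × 20% = 1.34 kg.
Elemental P = 1.34 × 0.4364 = 0.584776 kg per 100 m².
Convert to per hectare: 0.584776 × 100 = 58.4776 kg.

58.5 kg P per hectare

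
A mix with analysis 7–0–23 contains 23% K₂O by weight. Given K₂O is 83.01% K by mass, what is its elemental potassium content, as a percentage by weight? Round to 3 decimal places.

%K = 23 × 0.8301 = 19.0923%.

19.092% K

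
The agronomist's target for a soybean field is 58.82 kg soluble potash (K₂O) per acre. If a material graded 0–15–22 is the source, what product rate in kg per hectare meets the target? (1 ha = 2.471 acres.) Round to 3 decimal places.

Product per acre = 58.82 / 22% = 267.364 kg.
Convert to per hectare: 267.364 × 2.471 = 660.6555 kg.

660.656 kg of product per hectare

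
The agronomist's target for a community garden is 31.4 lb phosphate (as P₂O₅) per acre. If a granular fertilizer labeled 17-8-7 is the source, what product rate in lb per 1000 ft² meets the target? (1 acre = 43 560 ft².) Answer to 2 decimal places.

Product per acre = 31.4 / 8% = 392.5 lb.
Convert to per 1000 ft²: 392.5 × 0.0229568 = 9.01056 lb.

9.01 lb of product per thousand sq ft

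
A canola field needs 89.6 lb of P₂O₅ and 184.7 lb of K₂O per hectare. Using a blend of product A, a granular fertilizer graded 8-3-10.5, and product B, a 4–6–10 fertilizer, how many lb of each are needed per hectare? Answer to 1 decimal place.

643.0 lb product A, 1171.8 lb product B

With a, b = lb per hectare of product A and product B:
P₂O₅: 0.03·a + 0.06·b = 89.6
K₂O: 0.105·a + 0.1·b = 184.7
Eliminate a: (row1) − 0.03/0.105·(row2) → 0.0314286·b = 36.8286, so b = 1171.82.
Back-substitute: a = (89.6 − 0.06·1171.82) / 0.03 = 643.03.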